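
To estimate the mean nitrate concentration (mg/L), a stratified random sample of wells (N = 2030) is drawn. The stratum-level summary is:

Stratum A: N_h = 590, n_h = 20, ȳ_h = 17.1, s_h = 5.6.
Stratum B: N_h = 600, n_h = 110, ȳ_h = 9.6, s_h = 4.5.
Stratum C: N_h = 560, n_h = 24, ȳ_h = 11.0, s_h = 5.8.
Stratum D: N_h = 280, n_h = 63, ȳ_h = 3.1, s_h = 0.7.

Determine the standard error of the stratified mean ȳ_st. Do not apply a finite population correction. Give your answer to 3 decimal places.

V̂(ȳ_st) = Σ W_h² s_h²/n_h, with W_h = N_h/N and N = 2030:
  stratum A: (590/2030)²·5.6²/20 = 0.132452
  stratum B: (600/2030)²·4.5²/110 = 0.0160821
  stratum C: (560/2030)²·5.8²/24 = 0.106667
  stratum D: (280/2030)²·0.7²/63 = 0.000147972
V̂(ȳ_st) = 0.255349
SE(ȳ_st) = √0.255349 = 0.50532

SE(ȳ_st) ≈ 0.505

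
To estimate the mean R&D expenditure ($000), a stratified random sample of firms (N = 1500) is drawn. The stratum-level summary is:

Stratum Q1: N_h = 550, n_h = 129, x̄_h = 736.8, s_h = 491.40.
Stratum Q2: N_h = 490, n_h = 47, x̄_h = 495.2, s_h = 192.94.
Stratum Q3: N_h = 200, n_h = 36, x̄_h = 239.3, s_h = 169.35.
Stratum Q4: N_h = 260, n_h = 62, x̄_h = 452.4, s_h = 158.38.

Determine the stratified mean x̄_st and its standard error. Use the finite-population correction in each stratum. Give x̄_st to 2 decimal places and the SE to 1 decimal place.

x̄_st ≈ 542.25, SE ≈ 17.0

x̄_st = Σ W_h x̄_h = (550·736.8 + 490·495.2 + 200·239.3 + 260·452.4)/1500 = 542.24800
V̂(x̄_st) = Σ W_h² (1 − n_h/N_h) s_h²/n_h, with W_h = N_h/N and N = 1500:
  stratum Q1: (550/1500)²·(1 − 129/550)·491.40²/129 = 192.638
  stratum Q2: (490/1500)²·(1 − 47/490)·192.94²/47 = 76.4124
  stratum Q3: (200/1500)²·(1 − 36/200)·169.35²/36 = 11.6134
  stratum Q4: (260/1500)²·(1 − 62/260)·158.38²/62 = 9.25689
V̂(x̄_st) = 289.921
SE(x̄_st) = √289.921 = 17.0271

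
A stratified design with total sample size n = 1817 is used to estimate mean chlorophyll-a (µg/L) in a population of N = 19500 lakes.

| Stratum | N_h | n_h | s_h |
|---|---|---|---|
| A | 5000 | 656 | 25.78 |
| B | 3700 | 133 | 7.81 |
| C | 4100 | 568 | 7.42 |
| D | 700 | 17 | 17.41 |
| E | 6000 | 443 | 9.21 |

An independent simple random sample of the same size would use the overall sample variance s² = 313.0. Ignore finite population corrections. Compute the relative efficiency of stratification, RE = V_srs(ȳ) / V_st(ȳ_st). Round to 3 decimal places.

RE ≈ 1.340

V̂(ȳ_st) = Σ W_h² s_h²/n_h, with W_h = N_h/N and N = 19500:
  stratum A: (5000/19500)²·25.78²/656 = 0.066609
  stratum B: (3700/19500)²·7.81²/133 = 0.0165114
  stratum C: (4100/19500)²·7.42²/568 = 0.00428507
  stratum D: (700/19500)²·17.41²/17 = 0.0229761
  stratum E: (6000/19500)²·9.21²/443 = 0.018128
V_st = 0.128509
V_srs = s²/n = 313.0/1817 = 0.172262
Relative efficiency = V_srs / V_st = 0.172262/0.128509 = 1.3405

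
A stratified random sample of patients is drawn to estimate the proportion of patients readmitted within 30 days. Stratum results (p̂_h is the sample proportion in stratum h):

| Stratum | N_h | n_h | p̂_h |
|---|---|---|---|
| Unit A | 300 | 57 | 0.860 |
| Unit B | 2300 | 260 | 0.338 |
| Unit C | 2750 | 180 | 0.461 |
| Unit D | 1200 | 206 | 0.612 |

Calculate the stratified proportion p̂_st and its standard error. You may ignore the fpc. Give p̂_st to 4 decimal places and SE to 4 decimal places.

p̂_st ≈ 0.4637, SE ≈ 0.0199

N = 6550; stratum weights W_h = N_h/N.
p̂_st = Σ W_h p̂_h = (300·0.860 + 2300·0.338 + 2750·0.461 + 1200·0.612)/6550 = 0.46375
V̂(p̂_st) = Σ W_h² p̂_h(1−p̂_h)/(n_h−1):
  stratum Unit A: (300/6550)²·0.860·0.140/56 = 4.51023e-06
  stratum Unit B: (2300/6550)²·0.338·0.662/259 = 0.000106524
  stratum Unit C: (2750/6550)²·0.461·0.539/179 = 0.000244692
  stratum Unit D: (1200/6550)²·0.612·0.388/205 = 3.88785e-05
V̂(p̂_st) = 0.000394605; SE = √V̂ = 0.0198647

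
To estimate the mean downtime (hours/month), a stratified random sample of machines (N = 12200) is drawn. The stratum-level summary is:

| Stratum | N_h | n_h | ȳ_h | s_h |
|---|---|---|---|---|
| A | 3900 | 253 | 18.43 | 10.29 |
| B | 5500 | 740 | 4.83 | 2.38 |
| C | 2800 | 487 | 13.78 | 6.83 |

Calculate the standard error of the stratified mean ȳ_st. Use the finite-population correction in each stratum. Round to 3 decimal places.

V̂(ȳ_st) = Σ W_h² (1 − n_h/N_h) s_h²/n_h, with W_h = N_h/N and N = 12200:
  stratum A: (3900/12200)²·(1 − 253/3900)·10.29²/253 = 0.0399936
  stratum B: (5500/12200)²·(1 − 740/5500)·2.38²/740 = 0.00134639
  stratum C: (2800/12200)²·(1 − 487/2800)·6.83²/487 = 0.00416799
V̂(ȳ_st) = 0.045508
SE(ȳ_st) = √0.045508 = 0.213326

SE(ȳ_st) ≈ 0.213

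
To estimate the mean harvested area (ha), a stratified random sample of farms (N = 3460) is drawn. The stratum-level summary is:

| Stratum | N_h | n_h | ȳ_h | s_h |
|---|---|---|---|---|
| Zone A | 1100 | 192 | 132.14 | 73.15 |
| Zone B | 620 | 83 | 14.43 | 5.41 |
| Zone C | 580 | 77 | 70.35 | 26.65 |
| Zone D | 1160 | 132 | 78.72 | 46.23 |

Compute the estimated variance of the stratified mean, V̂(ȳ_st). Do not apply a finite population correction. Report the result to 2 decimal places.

V̂(ȳ_st) ≈ 4.91

V̂(ȳ_st) = Σ W_h² s_h²/n_h, with W_h = N_h/N and N = 3460:
  stratum Zone A: (1100/3460)²·73.15²/192 = 2.81683
  stratum Zone B: (620/3460)²·5.41²/83 = 0.0113226
  stratum Zone C: (580/3460)²·26.65²/77 = 0.259184
  stratum Zone D: (1160/3460)²·46.23²/132 = 1.81986
V̂(ȳ_st) = 4.90719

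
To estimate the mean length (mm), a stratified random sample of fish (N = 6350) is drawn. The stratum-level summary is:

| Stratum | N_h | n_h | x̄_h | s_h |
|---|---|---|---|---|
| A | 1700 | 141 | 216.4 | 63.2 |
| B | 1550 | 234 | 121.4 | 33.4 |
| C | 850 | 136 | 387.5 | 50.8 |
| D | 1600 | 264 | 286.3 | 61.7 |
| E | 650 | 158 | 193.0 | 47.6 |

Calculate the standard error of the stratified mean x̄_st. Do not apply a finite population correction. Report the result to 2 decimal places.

SE(x̄_st) ≈ 1.93

V̂(x̄_st) = Σ W_h² s_h²/n_h, with W_h = N_h/N and N = 6350:
  stratum A: (1700/6350)²·63.2²/141 = 2.03032
  stratum B: (1550/6350)²·33.4²/234 = 0.284049
  stratum C: (850/6350)²·50.8²/136 = 0.34
  stratum D: (1600/6350)²·61.7²/264 = 0.915501
  stratum E: (650/6350)²·47.6²/158 = 0.150257
V̂(x̄_st) = 3.72013
SE(x̄_st) = √3.72013 = 1.92876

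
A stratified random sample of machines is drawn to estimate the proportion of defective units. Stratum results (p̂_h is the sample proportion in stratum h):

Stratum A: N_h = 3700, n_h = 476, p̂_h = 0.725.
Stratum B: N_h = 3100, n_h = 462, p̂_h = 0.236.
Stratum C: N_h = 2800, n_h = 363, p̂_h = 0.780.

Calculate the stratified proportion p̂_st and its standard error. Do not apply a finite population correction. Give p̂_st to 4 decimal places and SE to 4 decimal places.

p̂_st ≈ 0.5831, SE ≈ 0.0120

N = 9600; stratum weights W_h = N_h/N.
p̂_st = Σ W_h p̂_h = (3700·0.725 + 3100·0.236 + 2800·0.780)/9600 = 0.58314
V̂(p̂_st) = Σ W_h² p̂_h(1−p̂_h)/(n_h−1):
  stratum A: (3700/9600)²·0.725·0.275/475 = 6.23502e-05
  stratum B: (3100/9600)²·0.236·0.764/461 = 4.07836e-05
  stratum C: (2800/9600)²·0.780·0.220/362 = 4.03257e-05
V̂(p̂_st) = 0.00014346; SE = √V̂ = 0.0119775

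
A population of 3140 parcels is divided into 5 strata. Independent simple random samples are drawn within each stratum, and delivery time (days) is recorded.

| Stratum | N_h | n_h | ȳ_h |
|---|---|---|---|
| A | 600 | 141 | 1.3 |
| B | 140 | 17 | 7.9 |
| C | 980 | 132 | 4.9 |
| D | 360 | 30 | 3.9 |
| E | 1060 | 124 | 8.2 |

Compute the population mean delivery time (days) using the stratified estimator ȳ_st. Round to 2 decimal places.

ȳ_st ≈ 5.35

N = Σ N_h = 3140. Stratum weights W_h = N_h/N.
ȳ_st = (600·1.3 + 140·7.9 + 980·4.9 + 360·3.9 + 1060·8.2) / 3140 = 5.3452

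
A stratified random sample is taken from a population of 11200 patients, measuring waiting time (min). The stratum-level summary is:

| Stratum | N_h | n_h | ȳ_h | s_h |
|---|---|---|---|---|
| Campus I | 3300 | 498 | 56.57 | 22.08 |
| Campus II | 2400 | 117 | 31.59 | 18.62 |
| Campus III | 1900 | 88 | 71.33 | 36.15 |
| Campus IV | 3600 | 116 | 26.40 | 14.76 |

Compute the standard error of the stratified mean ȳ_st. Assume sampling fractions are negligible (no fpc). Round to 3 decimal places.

V̂(ȳ_st) = Σ W_h² s_h²/n_h, with W_h = N_h/N and N = 11200:
  stratum Campus I: (3300/11200)²·22.08²/498 = 0.0849886
  stratum Campus II: (2400/11200)²·18.62²/117 = 0.136069
  stratum Campus III: (1900/11200)²·36.15²/88 = 0.427371
  stratum Campus IV: (3600/11200)²·14.76²/116 = 0.194037
V̂(ȳ_st) = 0.842465
SE(ȳ_st) = √0.842465 = 0.917859

SE(ȳ_st) ≈ 0.918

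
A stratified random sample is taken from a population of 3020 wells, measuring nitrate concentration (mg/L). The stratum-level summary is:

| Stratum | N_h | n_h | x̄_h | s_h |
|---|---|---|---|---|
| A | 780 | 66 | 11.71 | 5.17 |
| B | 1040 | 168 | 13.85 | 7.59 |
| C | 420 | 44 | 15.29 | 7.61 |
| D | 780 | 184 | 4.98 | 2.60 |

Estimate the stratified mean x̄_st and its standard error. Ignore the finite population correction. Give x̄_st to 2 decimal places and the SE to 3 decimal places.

x̄_st ≈ 11.21, SE ≈ 0.309

x̄_st = Σ W_h x̄_h = (780·11.71 + 1040·13.85 + 420·15.29 + 780·4.98)/3020 = 11.20662
V̂(x̄_st) = Σ W_h² s_h²/n_h, with W_h = N_h/N and N = 3020:
  stratum A: (780/3020)²·5.17²/66 = 0.0270155
  stratum B: (1040/3020)²·7.59²/168 = 0.0406656
  stratum C: (420/3020)²·7.61²/44 = 0.0254567
  stratum D: (780/3020)²·2.60²/184 = 0.00245078
V̂(x̄_st) = 0.0955885
SE(x̄_st) = √0.0955885 = 0.309174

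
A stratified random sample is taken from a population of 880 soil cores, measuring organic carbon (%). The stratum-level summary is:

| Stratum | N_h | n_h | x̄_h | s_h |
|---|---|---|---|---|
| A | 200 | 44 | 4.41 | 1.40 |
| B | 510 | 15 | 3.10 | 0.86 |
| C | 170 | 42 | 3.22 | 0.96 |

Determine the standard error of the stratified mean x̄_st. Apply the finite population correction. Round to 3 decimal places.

SE(x̄_st) ≈ 0.136

V̂(x̄_st) = Σ W_h² (1 − n_h/N_h) s_h²/n_h, with W_h = N_h/N and N = 880:
  stratum A: (200/880)²·(1 − 44/200)·1.40²/44 = 0.0017947
  stratum B: (510/880)²·(1 − 15/510)·0.86²/15 = 0.0160737
  stratum C: (170/880)²·(1 − 42/170)·0.96²/42 = 0.000616576
V̂(x̄_st) = 0.018485
SE(x̄_st) = √0.018485 = 0.135959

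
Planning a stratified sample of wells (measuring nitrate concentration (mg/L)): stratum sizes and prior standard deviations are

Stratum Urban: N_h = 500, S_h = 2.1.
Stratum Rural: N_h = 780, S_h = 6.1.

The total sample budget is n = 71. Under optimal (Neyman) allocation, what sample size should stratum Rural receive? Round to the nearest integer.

58

Neyman allocation: n_h = n · N_h S_h / Σ N_i S_i, with n = 71.
  stratum Urban: N_h·S_h = 500·2.1 = 1050.00
  stratum Rural: N_h·S_h = 780·6.1 = 4758.00
Σ N_h S_h = 5808.00
n for stratum Rural = 71·4758.00/5808.00 = 58.164 → 58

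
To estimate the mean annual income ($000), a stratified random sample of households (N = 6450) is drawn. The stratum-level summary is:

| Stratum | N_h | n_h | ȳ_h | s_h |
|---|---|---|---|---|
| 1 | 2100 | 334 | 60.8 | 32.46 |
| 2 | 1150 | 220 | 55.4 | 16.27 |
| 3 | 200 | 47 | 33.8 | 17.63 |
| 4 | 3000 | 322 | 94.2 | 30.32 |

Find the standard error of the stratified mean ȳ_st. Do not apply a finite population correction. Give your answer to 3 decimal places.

SE(ȳ_st) ≈ 0.998

V̂(ȳ_st) = Σ W_h² s_h²/n_h, with W_h = N_h/N and N = 6450:
  stratum 1: (2100/6450)²·32.46²/334 = 0.334403
  stratum 2: (1150/6450)²·16.27²/220 = 0.0382498
  stratum 3: (200/6450)²·17.63²/47 = 0.00635839
  stratum 4: (3000/6450)²·30.32²/322 = 0.617626
V̂(ȳ_st) = 0.996637
SE(ȳ_st) = √0.996637 = 0.998317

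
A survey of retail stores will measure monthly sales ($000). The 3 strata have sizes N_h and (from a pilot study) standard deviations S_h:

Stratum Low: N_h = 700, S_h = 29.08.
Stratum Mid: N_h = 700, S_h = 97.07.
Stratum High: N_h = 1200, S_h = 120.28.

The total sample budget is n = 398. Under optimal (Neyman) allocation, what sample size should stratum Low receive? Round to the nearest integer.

35

Neyman allocation: n_h = n · N_h S_h / Σ N_i S_i, with n = 398.
  stratum Low: N_h·S_h = 700·29.08 = 20356.00
  stratum Mid: N_h·S_h = 700·97.07 = 67949.00
  stratum High: N_h·S_h = 1200·120.28 = 144336.00
Σ N_h S_h = 232641.00
n for stratum Low = 398·20356.00/232641.00 = 34.825 → 35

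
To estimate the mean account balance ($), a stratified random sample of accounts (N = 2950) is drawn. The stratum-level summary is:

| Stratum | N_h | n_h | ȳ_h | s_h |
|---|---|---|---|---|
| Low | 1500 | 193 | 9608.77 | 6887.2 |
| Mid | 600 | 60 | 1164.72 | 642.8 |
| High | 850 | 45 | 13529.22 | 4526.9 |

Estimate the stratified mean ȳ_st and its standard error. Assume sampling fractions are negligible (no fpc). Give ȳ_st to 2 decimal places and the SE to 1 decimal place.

ȳ_st = Σ W_h ȳ_h = (1500·9608.77 + 600·1164.72 + 850·13529.22)/2950 = 9020.95729
V̂(ȳ_st) = Σ W_h² s_h²/n_h, with W_h = N_h/N and N = 2950:
  stratum Low: (1500/2950)²·6887.2²/193 = 63542.8
  stratum Mid: (600/2950)²·642.8²/60 = 284.878
  stratum High: (850/2950)²·4526.9²/45 = 37807.9
V̂(ȳ_st) = 101636
SE(ȳ_st) = √101636 = 318.803

ȳ_st ≈ 9020.96, SE ≈ 318.8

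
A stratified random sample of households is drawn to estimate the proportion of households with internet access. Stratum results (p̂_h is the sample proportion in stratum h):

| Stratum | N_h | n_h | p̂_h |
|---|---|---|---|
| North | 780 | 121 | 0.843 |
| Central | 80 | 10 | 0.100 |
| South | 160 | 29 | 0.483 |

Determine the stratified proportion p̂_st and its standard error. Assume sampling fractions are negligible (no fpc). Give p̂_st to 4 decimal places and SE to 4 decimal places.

p̂_st ≈ 0.7283, SE ≈ 0.0304

N = 1020; stratum weights W_h = N_h/N.
p̂_st = Σ W_h p̂_h = (780·0.843 + 80·0.100 + 160·0.483)/1020 = 0.72825
V̂(p̂_st) = Σ W_h² p̂_h(1−p̂_h)/(n_h−1):
  stratum North: (780/1020)²·0.843·0.157/120 = 0.000644963
  stratum Central: (80/1020)²·0.100·0.900/9 = 6.15148e-05
  stratum South: (160/1020)²·0.483·0.517/28 = 0.000219442
V̂(p̂_st) = 0.00092592; SE = √V̂ = 0.0304289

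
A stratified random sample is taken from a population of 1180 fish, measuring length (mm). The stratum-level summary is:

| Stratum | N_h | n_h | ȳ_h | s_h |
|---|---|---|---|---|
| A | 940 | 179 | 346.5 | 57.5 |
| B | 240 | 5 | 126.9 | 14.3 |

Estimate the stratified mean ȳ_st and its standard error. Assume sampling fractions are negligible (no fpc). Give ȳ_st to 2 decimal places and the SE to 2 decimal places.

ȳ_st ≈ 301.84, SE ≈ 3.66

ȳ_st = Σ W_h ȳ_h = (940·346.5 + 240·126.9)/1180 = 301.83559
V̂(ȳ_st) = Σ W_h² s_h²/n_h, with W_h = N_h/N and N = 1180:
  stratum A: (940/1180)²·57.5²/179 = 11.7213
  stratum B: (240/1180)²·14.3²/5 = 1.69184
V̂(ȳ_st) = 13.4131
SE(ȳ_st) = √13.4131 = 3.66239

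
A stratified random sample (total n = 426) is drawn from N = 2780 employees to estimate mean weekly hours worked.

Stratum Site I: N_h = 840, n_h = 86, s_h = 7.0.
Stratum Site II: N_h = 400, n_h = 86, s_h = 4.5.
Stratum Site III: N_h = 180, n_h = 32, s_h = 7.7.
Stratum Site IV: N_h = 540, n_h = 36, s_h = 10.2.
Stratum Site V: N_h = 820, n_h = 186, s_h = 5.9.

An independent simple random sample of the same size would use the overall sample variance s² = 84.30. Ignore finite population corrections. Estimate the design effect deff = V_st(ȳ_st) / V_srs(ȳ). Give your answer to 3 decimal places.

V̂(ȳ_st) = Σ W_h² s_h²/n_h, with W_h = N_h/N and N = 2780:
  stratum Site I: (840/2780)²·7.0²/86 = 0.0520196
  stratum Site II: (400/2780)²·4.5²/86 = 0.0048748
  stratum Site III: (180/2780)²·7.7²/32 = 0.0077676
  stratum Site IV: (540/2780)²·10.2²/36 = 0.109042
  stratum Site V: (820/2780)²·5.9²/186 = 0.0162828
V_st = 0.189987
V_srs = s²/n = 84.30/426 = 0.197887
deff = V_st / V_srs = 0.189987/0.197887 = 0.9601

deff ≈ 0.960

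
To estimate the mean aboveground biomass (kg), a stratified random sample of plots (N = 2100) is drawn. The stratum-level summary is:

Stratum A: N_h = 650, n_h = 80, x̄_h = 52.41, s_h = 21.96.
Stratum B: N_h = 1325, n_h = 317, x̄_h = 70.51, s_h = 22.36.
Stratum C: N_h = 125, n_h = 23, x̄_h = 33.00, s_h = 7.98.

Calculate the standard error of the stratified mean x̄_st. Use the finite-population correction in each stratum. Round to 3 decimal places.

SE(x̄_st) ≈ 0.996

V̂(x̄_st) = Σ W_h² (1 − n_h/N_h) s_h²/n_h, with W_h = N_h/N and N = 2100:
  stratum A: (650/2100)²·(1 − 80/650)·21.96²/80 = 0.506436
  stratum B: (1325/2100)²·(1 − 317/1325)·22.36²/317 = 0.477664
  stratum C: (125/2100)²·(1 − 23/125)·7.98²/23 = 0.00800478
V̂(x̄_st) = 0.992104
SE(x̄_st) = √0.992104 = 0.996044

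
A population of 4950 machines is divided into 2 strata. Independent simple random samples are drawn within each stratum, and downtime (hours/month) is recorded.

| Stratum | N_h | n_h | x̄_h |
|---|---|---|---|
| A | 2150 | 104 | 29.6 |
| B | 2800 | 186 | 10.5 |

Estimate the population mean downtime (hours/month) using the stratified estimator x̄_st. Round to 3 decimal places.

x̄_st ≈ 18.796

N = Σ N_h = 4950. Stratum weights W_h = N_h/N.
x̄_st = (2150·29.6 + 2800·10.5) / 4950 = 18.79596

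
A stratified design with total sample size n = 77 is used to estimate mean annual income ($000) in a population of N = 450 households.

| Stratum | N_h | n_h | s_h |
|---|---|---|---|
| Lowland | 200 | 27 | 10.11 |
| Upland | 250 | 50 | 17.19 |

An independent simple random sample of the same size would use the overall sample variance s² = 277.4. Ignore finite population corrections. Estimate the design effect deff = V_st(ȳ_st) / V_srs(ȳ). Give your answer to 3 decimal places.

V̂(ȳ_st) = Σ W_h² s_h²/n_h, with W_h = N_h/N and N = 450:
  stratum Lowland: (200/450)²·10.11²/27 = 0.747779
  stratum Upland: (250/450)²·17.19²/50 = 1.82405
V_st = 2.57183
V_srs = s²/n = 277.4/77 = 3.6026
deff = V_st / V_srs = 2.57183/3.6026 = 0.7139

deff ≈ 0.714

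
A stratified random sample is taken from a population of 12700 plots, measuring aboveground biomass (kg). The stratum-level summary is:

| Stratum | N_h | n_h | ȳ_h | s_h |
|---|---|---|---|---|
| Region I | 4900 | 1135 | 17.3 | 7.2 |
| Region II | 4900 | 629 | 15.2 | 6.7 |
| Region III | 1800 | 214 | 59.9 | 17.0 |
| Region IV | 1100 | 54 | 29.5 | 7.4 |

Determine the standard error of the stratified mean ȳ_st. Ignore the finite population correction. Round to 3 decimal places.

SE(ȳ_st) ≈ 0.228

V̂(ȳ_st) = Σ W_h² s_h²/n_h, with W_h = N_h/N and N = 12700:
  stratum Region I: (4900/12700)²·7.2²/1135 = 0.00679914
  stratum Region II: (4900/12700)²·6.7²/629 = 0.0106239
  stratum Region III: (1800/12700)²·17.0²/214 = 0.0271282
  stratum Region IV: (1100/12700)²·7.4²/54 = 0.0076076
V̂(ȳ_st) = 0.0521589
SE(ȳ_st) = √0.0521589 = 0.228383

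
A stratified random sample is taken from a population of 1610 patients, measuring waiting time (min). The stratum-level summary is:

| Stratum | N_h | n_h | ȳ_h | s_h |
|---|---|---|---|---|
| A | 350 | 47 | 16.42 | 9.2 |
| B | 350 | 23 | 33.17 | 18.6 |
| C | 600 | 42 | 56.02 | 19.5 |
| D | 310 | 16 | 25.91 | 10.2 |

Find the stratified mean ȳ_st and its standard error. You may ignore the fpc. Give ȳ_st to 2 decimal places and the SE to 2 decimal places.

ȳ_st = Σ W_h ȳ_h = (350·16.42 + 350·33.17 + 600·56.02 + 310·25.91)/1610 = 36.64634
V̂(ȳ_st) = Σ W_h² s_h²/n_h, with W_h = N_h/N and N = 1610:
  stratum A: (350/1610)²·9.2²/47 = 0.0851064
  stratum B: (350/1610)²·18.6²/23 = 0.710857
  stratum C: (600/1610)²·19.5²/42 = 1.25739
  stratum D: (310/1610)²·10.2²/16 = 0.241075
V̂(ȳ_st) = 2.29443
SE(ȳ_st) = √2.29443 = 1.51474

ȳ_st ≈ 36.65, SE ≈ 1.51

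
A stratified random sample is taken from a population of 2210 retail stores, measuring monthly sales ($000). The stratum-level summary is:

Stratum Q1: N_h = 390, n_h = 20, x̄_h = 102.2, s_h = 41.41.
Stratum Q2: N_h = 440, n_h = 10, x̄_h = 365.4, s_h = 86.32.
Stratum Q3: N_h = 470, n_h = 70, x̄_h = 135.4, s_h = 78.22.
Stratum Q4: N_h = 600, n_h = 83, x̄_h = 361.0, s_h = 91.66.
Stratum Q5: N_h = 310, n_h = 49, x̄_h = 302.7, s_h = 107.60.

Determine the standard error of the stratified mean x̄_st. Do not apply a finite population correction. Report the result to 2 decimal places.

SE(x̄_st) ≈ 6.95

V̂(x̄_st) = Σ W_h² s_h²/n_h, with W_h = N_h/N and N = 2210:
  stratum Q1: (390/2210)²·41.41²/20 = 2.67009
  stratum Q2: (440/2210)²·86.32²/10 = 29.5355
  stratum Q3: (470/2210)²·78.22²/70 = 3.9532
  stratum Q4: (600/2210)²·91.66²/83 = 7.46104
  stratum Q5: (310/2210)²·107.60²/49 = 4.64908
V̂(x̄_st) = 48.2689
SE(x̄_st) = √48.2689 = 6.94758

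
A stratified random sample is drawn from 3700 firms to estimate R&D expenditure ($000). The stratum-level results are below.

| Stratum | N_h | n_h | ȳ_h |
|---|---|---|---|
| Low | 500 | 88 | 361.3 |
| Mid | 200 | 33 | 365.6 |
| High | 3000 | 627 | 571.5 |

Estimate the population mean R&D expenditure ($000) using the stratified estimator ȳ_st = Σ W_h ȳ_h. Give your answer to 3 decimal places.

ȳ_st ≈ 531.965

N = Σ N_h = 3700. Stratum weights W_h = N_h/N.
ȳ_st = (500·361.3 + 200·365.6 + 3000·571.5) / 3700 = 531.96486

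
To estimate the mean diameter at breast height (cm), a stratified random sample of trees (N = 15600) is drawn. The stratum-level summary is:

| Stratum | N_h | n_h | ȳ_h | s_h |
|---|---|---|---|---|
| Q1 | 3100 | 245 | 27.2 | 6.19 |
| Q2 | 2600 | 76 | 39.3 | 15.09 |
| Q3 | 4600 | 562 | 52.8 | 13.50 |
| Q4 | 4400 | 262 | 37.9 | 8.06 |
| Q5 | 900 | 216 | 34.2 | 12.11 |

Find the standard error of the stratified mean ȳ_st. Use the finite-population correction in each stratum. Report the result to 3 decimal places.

SE(ȳ_st) ≈ 0.363

V̂(ȳ_st) = Σ W_h² (1 − n_h/N_h) s_h²/n_h, with W_h = N_h/N and N = 15600:
  stratum Q1: (3100/15600)²·(1 − 245/3100)·6.19²/245 = 0.00568766
  stratum Q2: (2600/15600)²·(1 − 76/2600)·15.09²/76 = 0.0807939
  stratum Q3: (4600/15600)²·(1 − 562/4600)·13.50²/562 = 0.0247518
  stratum Q4: (4400/15600)²·(1 − 262/4400)·8.06²/262 = 0.0185508
  stratum Q5: (900/15600)²·(1 − 216/900)·12.11²/216 = 0.00171745
V̂(ȳ_st) = 0.131502
SE(ȳ_st) = √0.131502 = 0.362631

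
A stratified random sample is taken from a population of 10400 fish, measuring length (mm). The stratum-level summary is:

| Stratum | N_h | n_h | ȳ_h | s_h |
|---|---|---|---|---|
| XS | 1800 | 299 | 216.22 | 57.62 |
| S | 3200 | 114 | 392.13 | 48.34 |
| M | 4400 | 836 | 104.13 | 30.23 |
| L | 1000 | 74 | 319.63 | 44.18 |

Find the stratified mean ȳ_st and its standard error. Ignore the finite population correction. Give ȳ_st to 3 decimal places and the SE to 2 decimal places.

ȳ_st = Σ W_h ȳ_h = (1800·216.22 + 3200·392.13 + 4400·104.13 + 1000·319.63)/10400 = 232.86673
V̂(ȳ_st) = Σ W_h² s_h²/n_h, with W_h = N_h/N and N = 10400:
  stratum XS: (1800/10400)²·57.62²/299 = 0.332624
  stratum S: (3200/10400)²·48.34²/114 = 1.94063
  stratum M: (4400/10400)²·30.23²/836 = 0.195663
  stratum L: (1000/10400)²·44.18²/74 = 0.243867
V̂(ȳ_st) = 2.71278
SE(ȳ_st) = √2.71278 = 1.64705

ȳ_st ≈ 232.867, SE ≈ 1.65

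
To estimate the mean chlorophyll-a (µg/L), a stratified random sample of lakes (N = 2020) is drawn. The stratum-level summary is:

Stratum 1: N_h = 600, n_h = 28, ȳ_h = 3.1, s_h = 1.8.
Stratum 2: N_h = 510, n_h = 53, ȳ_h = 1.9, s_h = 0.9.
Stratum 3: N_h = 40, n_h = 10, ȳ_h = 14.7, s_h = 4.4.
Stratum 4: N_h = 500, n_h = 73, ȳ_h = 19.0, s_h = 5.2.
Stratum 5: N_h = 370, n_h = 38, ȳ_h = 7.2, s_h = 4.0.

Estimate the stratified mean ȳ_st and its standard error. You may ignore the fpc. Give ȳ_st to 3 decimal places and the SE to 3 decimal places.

ȳ_st = Σ W_h ȳ_h = (600·3.1 + 510·1.9 + 40·14.7 + 500·19.0 + 370·7.2)/2020 = 7.71337
V̂(ȳ_st) = Σ W_h² s_h²/n_h, with W_h = N_h/N and N = 2020:
  stratum 1: (600/2020)²·1.8²/28 = 0.0102091
  stratum 2: (510/2020)²·0.9²/53 = 0.000974197
  stratum 3: (40/2020)²·4.4²/10 = 0.000759141
  stratum 4: (500/2020)²·5.2²/73 = 0.0226945
  stratum 5: (370/2020)²·4.0²/38 = 0.0141266
V̂(ȳ_st) = 0.0487635
SE(ȳ_st) = √0.0487635 = 0.220825

ȳ_st ≈ 7.713, SE ≈ 0.221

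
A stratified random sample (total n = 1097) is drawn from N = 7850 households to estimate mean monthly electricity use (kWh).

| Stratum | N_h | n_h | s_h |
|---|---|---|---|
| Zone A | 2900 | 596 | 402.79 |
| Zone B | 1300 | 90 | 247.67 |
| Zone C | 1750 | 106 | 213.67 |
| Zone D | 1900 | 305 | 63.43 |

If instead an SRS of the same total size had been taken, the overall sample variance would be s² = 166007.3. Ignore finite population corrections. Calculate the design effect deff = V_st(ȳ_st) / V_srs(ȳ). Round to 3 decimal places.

V̂(ȳ_st) = Σ W_h² s_h²/n_h, with W_h = N_h/N and N = 7850:
  stratum Zone A: (2900/7850)²·402.79²/596 = 37.1508
  stratum Zone B: (1300/7850)²·247.67²/90 = 18.6918
  stratum Zone C: (1750/7850)²·213.67²/106 = 21.4051
  stratum Zone D: (1900/7850)²·63.43²/305 = 0.772783
V_st = 78.0205
V_srs = s²/n = 166007.3/1097 = 151.328
deff = V_st / V_srs = 78.0205/151.328 = 0.5156

deff ≈ 0.516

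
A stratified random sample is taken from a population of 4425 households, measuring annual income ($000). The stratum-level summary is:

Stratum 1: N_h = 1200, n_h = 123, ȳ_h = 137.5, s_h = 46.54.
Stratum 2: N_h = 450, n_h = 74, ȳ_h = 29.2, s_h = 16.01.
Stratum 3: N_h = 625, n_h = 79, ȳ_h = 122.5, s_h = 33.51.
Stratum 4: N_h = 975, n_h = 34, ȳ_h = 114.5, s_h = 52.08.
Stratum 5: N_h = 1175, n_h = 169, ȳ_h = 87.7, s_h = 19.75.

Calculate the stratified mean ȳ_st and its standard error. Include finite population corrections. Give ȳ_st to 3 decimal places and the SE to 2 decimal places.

ȳ_st = Σ W_h ȳ_h = (1200·137.5 + 450·29.2 + 625·122.5 + 975·114.5 + 1175·87.7)/4425 = 106.07627
V̂(ȳ_st) = Σ W_h² (1 − n_h/N_h) s_h²/n_h, with W_h = N_h/N and N = 4425:
  stratum 1: (1200/4425)²·(1 − 123/1200)·46.54²/123 = 1.1623
  stratum 2: (450/4425)²·(1 − 74/450)·16.01²/74 = 0.0299312
  stratum 3: (625/4425)²·(1 − 79/625)·33.51²/79 = 0.247724
  stratum 4: (975/4425)²·(1 − 34/975)·52.08²/34 = 3.73793
  stratum 5: (1175/4425)²·(1 − 169/1175)·19.75²/169 = 0.139334
V̂(ȳ_st) = 5.31721
SE(ȳ_st) = √5.31721 = 2.30591

ȳ_st ≈ 106.076, SE ≈ 2.31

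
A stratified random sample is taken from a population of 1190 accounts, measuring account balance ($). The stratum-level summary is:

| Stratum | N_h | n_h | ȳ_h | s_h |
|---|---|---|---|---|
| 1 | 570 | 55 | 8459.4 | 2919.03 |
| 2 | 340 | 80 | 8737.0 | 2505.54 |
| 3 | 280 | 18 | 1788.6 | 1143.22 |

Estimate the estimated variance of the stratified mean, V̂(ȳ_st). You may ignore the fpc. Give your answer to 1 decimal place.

V̂(ȳ_st) ≈ 45970.0

V̂(ȳ_st) = Σ W_h² s_h²/n_h, with W_h = N_h/N and N = 1190:
  stratum 1: (570/1190)²·2919.03²/55 = 35544.3
  stratum 2: (340/1190)²·2505.54²/80 = 6405.85
  stratum 3: (280/1190)²·1143.22²/18 = 4019.84
V̂(ȳ_st) = 45970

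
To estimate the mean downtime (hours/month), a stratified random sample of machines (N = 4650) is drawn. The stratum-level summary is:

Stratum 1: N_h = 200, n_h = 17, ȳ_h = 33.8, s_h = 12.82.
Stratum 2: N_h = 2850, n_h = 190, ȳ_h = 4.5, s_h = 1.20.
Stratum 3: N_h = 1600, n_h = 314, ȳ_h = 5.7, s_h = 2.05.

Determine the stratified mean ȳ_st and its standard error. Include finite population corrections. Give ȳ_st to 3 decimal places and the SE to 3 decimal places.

ȳ_st = Σ W_h ȳ_h = (200·33.8 + 2850·4.5 + 1600·5.7)/4650 = 6.17312
V̂(ȳ_st) = Σ W_h² (1 − n_h/N_h) s_h²/n_h, with W_h = N_h/N and N = 4650:
  stratum 1: (200/4650)²·(1 − 17/200)·12.82²/17 = 0.0163645
  stratum 2: (2850/4650)²·(1 − 190/2850)·1.20²/190 = 0.00265723
  stratum 3: (1600/4650)²·(1 − 314/1600)·2.05²/314 = 0.0012736
V̂(ȳ_st) = 0.0202953
SE(ȳ_st) = √0.0202953 = 0.142462

ȳ_st ≈ 6.173, SE ≈ 0.142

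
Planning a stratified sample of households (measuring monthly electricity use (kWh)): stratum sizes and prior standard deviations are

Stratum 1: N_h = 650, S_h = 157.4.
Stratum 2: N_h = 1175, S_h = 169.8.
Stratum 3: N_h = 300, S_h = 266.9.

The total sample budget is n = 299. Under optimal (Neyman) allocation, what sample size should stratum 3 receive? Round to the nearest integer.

63

Neyman allocation: n_h = n · N_h S_h / Σ N_i S_i, with n = 299.
  stratum 1: N_h·S_h = 650·157.4 = 102310.00
  stratum 2: N_h·S_h = 1175·169.8 = 199515.00
  stratum 3: N_h·S_h = 300·266.9 = 80070.00
Σ N_h S_h = 381895.00
n for stratum 3 = 299·80070.00/381895.00 = 62.690 → 63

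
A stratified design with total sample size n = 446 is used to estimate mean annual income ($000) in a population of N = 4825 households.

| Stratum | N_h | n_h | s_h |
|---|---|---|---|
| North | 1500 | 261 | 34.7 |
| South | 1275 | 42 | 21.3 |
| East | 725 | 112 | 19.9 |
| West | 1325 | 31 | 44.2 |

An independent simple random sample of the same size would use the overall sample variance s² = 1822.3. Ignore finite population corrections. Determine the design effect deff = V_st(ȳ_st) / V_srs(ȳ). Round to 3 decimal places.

V̂(ȳ_st) = Σ W_h² s_h²/n_h, with W_h = N_h/N and N = 4825:
  stratum North: (1500/4825)²·34.7²/261 = 0.445868
  stratum South: (1275/4825)²·21.3²/42 = 0.754285
  stratum East: (725/4825)²·19.9²/112 = 0.0798306
  stratum West: (1325/4825)²·44.2²/31 = 4.75248
V_st = 6.03246
V_srs = s²/n = 1822.3/446 = 4.08587
deff = V_st / V_srs = 6.03246/4.08587 = 1.4764

deff ≈ 1.476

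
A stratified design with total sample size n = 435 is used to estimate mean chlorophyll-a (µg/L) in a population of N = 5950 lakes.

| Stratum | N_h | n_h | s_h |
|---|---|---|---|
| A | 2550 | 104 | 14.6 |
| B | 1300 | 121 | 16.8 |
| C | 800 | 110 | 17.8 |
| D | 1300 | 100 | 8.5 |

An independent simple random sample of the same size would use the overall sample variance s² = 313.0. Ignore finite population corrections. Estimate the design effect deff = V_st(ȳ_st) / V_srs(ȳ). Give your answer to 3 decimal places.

deff ≈ 0.798

V̂(ȳ_st) = Σ W_h² s_h²/n_h, with W_h = N_h/N and N = 5950:
  stratum A: (2550/5950)²·14.6²/104 = 0.37646
  stratum B: (1300/5950)²·16.8²/121 = 0.111349
  stratum C: (800/5950)²·17.8²/110 = 0.0520707
  stratum D: (1300/5950)²·8.5²/100 = 0.0344898
V_st = 0.574369
V_srs = s²/n = 313.0/435 = 0.71954
deff = V_st / V_srs = 0.574369/0.71954 = 0.7982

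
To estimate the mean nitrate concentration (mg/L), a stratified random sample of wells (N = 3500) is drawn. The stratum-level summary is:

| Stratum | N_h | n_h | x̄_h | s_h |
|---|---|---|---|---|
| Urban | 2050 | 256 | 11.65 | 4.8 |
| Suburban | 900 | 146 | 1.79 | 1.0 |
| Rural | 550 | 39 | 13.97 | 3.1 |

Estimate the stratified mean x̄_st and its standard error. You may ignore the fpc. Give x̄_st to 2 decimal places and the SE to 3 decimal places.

x̄_st = Σ W_h x̄_h = (2050·11.65 + 900·1.79 + 550·13.97)/3500 = 9.47914
V̂(x̄_st) = Σ W_h² s_h²/n_h, with W_h = N_h/N and N = 3500:
  stratum Urban: (2050/3500)²·4.8²/256 = 0.0308755
  stratum Suburban: (900/3500)²·1.0²/146 = 0.000452893
  stratum Rural: (550/3500)²·3.1²/39 = 0.00608482
V̂(x̄_st) = 0.0374132
SE(x̄_st) = √0.0374132 = 0.193425

x̄_st ≈ 9.48, SE ≈ 0.193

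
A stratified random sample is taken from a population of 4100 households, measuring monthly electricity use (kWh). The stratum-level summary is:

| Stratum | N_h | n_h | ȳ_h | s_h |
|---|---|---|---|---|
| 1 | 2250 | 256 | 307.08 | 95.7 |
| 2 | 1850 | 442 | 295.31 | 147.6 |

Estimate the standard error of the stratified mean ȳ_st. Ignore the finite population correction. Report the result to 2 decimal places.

V̂(ȳ_st) = Σ W_h² s_h²/n_h, with W_h = N_h/N and N = 4100:
  stratum 1: (2250/4100)²·95.7²/256 = 10.7741
  stratum 2: (1850/4100)²·147.6²/442 = 10.0352
V̂(ȳ_st) = 20.8093
SE(ȳ_st) = √20.8093 = 4.56172

SE(ȳ_st) ≈ 4.56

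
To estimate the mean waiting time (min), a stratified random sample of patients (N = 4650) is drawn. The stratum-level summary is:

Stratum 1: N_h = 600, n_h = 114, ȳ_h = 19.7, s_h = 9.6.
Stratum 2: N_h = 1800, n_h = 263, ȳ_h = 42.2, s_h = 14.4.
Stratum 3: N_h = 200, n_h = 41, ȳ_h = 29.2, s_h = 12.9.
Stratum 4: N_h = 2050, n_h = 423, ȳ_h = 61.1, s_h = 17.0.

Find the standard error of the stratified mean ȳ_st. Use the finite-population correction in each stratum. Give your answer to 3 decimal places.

SE(ȳ_st) ≈ 0.472

V̂(ȳ_st) = Σ W_h² (1 − n_h/N_h) s_h²/n_h, with W_h = N_h/N and N = 4650:
  stratum 1: (600/4650)²·(1 − 114/600)·9.6²/114 = 0.0109023
  stratum 2: (1800/4650)²·(1 − 263/1800)·14.4²/263 = 0.100881
  stratum 3: (200/4650)²·(1 − 41/200)·12.9²/41 = 0.00596921
  stratum 4: (2050/4650)²·(1 − 423/2050)·17.0²/423 = 0.105388
V̂(ȳ_st) = 0.223141
SE(ȳ_st) = √0.223141 = 0.472378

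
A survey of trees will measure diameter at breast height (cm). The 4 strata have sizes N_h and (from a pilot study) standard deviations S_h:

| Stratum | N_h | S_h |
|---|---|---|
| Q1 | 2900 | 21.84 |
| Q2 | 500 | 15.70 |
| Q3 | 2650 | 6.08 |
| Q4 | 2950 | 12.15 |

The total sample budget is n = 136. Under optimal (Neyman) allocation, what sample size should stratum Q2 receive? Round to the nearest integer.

Neyman allocation: n_h = n · N_h S_h / Σ N_i S_i, with n = 136.
  stratum Q1: N_h·S_h = 2900·21.84 = 63336.00
  stratum Q2: N_h·S_h = 500·15.70 = 7850.00
  stratum Q3: N_h·S_h = 2650·6.08 = 16112.00
  stratum Q4: N_h·S_h = 2950·12.15 = 35842.50
Σ N_h S_h = 123140.50
n for stratum Q2 = 136·7850.00/123140.50 = 8.670 → 9

9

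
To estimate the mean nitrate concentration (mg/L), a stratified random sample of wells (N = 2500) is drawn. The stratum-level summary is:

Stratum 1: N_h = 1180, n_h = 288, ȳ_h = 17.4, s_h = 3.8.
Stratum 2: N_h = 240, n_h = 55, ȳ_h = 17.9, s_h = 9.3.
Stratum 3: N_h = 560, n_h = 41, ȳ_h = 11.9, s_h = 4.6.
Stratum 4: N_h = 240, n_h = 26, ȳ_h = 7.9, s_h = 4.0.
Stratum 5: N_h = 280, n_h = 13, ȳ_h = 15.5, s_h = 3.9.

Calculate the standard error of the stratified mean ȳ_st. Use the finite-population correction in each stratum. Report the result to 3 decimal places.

V̂(ȳ_st) = Σ W_h² (1 − n_h/N_h) s_h²/n_h, with W_h = N_h/N and N = 2500:
  stratum 1: (1180/2500)²·(1 − 288/1180)·3.8²/288 = 0.00844387
  stratum 2: (240/2500)²·(1 − 55/240)·9.3²/55 = 0.0111714
  stratum 3: (560/2500)²·(1 − 41/560)·4.6²/41 = 0.0239998
  stratum 4: (240/2500)²·(1 − 26/240)·4.0²/26 = 0.00505698
  stratum 5: (280/2500)²·(1 − 13/280)·3.9²/13 = 0.0139951
V̂(ȳ_st) = 0.0626671
SE(ȳ_st) = √0.0626671 = 0.250334

SE(ȳ_st) ≈ 0.250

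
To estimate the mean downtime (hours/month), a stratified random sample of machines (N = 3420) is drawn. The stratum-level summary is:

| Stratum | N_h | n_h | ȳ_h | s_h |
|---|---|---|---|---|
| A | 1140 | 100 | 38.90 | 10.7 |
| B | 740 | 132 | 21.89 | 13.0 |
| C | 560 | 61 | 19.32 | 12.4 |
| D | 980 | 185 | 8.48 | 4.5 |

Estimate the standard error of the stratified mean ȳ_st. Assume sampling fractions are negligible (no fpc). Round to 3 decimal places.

SE(ȳ_st) ≈ 0.514

V̂(ȳ_st) = Σ W_h² s_h²/n_h, with W_h = N_h/N and N = 3420:
  stratum A: (1140/3420)²·10.7²/100 = 0.127211
  stratum B: (740/3420)²·13.0²/132 = 0.059941
  stratum C: (560/3420)²·12.4²/61 = 0.067583
  stratum D: (980/3420)²·4.5²/185 = 0.0089878
V̂(ȳ_st) = 0.263723
SE(ȳ_st) = √0.263723 = 0.51354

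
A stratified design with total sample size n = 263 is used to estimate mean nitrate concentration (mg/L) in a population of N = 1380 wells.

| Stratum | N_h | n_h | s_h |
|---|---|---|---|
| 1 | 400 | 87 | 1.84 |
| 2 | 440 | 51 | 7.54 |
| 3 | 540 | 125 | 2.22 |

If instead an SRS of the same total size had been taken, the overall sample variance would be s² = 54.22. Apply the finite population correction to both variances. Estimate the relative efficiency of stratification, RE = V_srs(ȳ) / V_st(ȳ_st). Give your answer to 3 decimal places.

RE ≈ 1.554

V̂(ȳ_st) = Σ W_h² (1 − n_h/N_h) s_h²/n_h, with W_h = N_h/N and N = 1380:
  stratum 1: (400/1380)²·(1 − 87/400)·1.84²/87 = 0.00255837
  stratum 2: (440/1380)²·(1 − 51/440)·7.54²/51 = 0.100188
  stratum 3: (540/1380)²·(1 − 125/540)·2.22²/125 = 0.00463959
V_st = 0.107386
V_srs = (1 − 263/1380)·54.22/263 = 0.16687
Relative efficiency = V_srs / V_st = 0.16687/0.107386 = 1.5539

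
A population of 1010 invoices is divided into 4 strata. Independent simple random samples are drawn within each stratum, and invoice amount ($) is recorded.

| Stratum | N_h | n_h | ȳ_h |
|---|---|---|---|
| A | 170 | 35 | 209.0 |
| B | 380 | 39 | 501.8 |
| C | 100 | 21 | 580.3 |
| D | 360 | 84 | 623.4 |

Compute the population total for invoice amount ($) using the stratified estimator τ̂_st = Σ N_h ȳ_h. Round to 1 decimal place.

τ̂_st ≈ 508668.0

τ̂_st = Σ N_h ȳ_h = 170·209.0 + 380·501.8 + 100·580.3 + 360·623.4 = 508668.0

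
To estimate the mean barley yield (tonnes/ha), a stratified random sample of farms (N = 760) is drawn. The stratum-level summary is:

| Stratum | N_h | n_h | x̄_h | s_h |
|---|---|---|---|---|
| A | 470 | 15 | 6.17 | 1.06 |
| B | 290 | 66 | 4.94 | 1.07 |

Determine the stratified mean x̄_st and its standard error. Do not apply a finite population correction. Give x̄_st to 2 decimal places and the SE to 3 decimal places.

x̄_st ≈ 5.70, SE ≈ 0.177

x̄_st = Σ W_h x̄_h = (470·6.17 + 290·4.94)/760 = 5.70066
V̂(x̄_st) = Σ W_h² s_h²/n_h, with W_h = N_h/N and N = 760:
  stratum A: (470/760)²·1.06²/15 = 0.0286477
  stratum B: (290/760)²·1.07²/66 = 0.00252576
V̂(x̄_st) = 0.0311734
SE(x̄_st) = √0.0311734 = 0.17656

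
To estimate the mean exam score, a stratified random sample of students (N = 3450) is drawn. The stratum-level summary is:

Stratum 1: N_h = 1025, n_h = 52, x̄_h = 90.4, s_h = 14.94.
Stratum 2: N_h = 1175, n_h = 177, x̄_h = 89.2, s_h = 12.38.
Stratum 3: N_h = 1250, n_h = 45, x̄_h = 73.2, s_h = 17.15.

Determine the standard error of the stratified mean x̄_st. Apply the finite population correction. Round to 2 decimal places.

SE(x̄_st) ≈ 1.13

V̂(x̄_st) = Σ W_h² (1 − n_h/N_h) s_h²/n_h, with W_h = N_h/N and N = 3450:
  stratum 1: (1025/3450)²·(1 − 52/1025)·14.94²/52 = 0.359664
  stratum 2: (1175/3450)²·(1 − 177/1175)·12.38²/177 = 0.0853097
  stratum 3: (1250/3450)²·(1 − 45/1250)·17.15²/45 = 0.827132
V̂(x̄_st) = 1.2721
SE(x̄_st) = √1.2721 = 1.12788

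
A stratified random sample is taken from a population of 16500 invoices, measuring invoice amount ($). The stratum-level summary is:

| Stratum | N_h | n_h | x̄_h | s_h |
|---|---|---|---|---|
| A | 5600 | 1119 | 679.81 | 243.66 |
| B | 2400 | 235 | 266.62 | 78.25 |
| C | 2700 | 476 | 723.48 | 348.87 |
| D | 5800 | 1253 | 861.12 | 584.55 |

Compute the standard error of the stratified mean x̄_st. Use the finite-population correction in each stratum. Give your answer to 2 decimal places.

SE(x̄_st) ≈ 6.12

V̂(x̄_st) = Σ W_h² (1 − n_h/N_h) s_h²/n_h, with W_h = N_h/N and N = 16500:
  stratum A: (5600/16500)²·(1 − 1119/5600)·243.66²/1119 = 4.89028
  stratum B: (2400/16500)²·(1 − 235/2400)·78.25²/235 = 0.497281
  stratum C: (2700/16500)²·(1 − 476/2700)·348.87²/476 = 5.63963
  stratum D: (5800/16500)²·(1 − 1253/5800)·584.55²/1253 = 26.4166
V̂(x̄_st) = 37.4438
SE(x̄_st) = √37.4438 = 6.11914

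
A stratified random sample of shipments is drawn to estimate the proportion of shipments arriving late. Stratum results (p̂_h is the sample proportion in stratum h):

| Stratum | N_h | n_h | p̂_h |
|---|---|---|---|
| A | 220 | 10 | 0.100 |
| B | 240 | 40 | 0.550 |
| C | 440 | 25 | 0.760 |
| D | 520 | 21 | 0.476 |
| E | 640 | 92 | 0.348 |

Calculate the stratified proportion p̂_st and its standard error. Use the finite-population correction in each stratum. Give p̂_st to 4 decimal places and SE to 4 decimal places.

p̂_st ≈ 0.4654, SE ≈ 0.0384

N = 2060; stratum weights W_h = N_h/N.
p̂_st = Σ W_h p̂_h = (220·0.100 + 240·0.550 + 440·0.760 + 520·0.476 + 640·0.348)/2060 = 0.46536
V̂(p̂_st) = Σ W_h² (1 − n_h/N_h) p̂_h(1−p̂_h)/(n_h−1):
  stratum A: (220/2060)²·(1 − 10/220)·0.100·0.900/9 = 0.00010887
  stratum B: (240/2060)²·(1 − 40/240)·0.550·0.450/39 = 7.17823e-05
  stratum C: (440/2060)²·(1 − 25/440)·0.760·0.240/24 = 0.000327024
  stratum D: (520/2060)²·(1 − 21/520)·0.476·0.524/20 = 0.000762566
  stratum E: (640/2060)²·(1 − 92/640)·0.348·0.652/91 = 0.000206068
V̂(p̂_st) = 0.00147631; SE = √V̂ = 0.0384228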